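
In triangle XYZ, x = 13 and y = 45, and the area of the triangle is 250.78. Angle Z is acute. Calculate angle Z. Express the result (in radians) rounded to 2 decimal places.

From area = ½·x·y·sin Z, we get sin Z = 2·area/(x·y) ≈ 0.85737.
Taking the acute solution, ∠Z ≈ 1.030 rad.

∠Z ≈ 1.03 rad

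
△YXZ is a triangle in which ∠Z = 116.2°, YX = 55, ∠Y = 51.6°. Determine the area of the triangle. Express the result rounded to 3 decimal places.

area ≈ 279.174

The third angle is ∠X = 180° − ∠Z − ∠Y = 12.20°.
Law of sines: XZ = YX·sin Y/sin Z ≈ 48.039.
Law of sines: ZY = YX·sin X/sin Z ≈ 12.954.
Area = ½·YX·XZ·sin X ≈ 279.17.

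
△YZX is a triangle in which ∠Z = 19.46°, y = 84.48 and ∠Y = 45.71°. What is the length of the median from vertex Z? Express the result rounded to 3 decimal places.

m_Z ≈ 94.436

The third angle is ∠X = 180° − ∠Y − ∠Z = 114.83°.
Law of sines: z = y·sin Z/sin Y ≈ 39.318.
Law of sines: x = y·sin X/sin Y ≈ 107.11.
Median from Z: ½√(2·x² + 2·y² − z²) ≈ 94.436.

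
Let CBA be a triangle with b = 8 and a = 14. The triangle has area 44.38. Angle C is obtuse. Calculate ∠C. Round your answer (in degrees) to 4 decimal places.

∠C ≈ 127.5802°

From area = ½·b·a·sin C, we get sin C = 2·area/(b·a) ≈ 0.79250.
Taking the obtuse solution, ∠C ≈ 127.58°.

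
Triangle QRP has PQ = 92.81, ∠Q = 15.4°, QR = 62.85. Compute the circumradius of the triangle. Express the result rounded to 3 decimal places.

By the law of cosines, RP² = PQ² + QR² − 2·PQ·QR·cos Q = 1316.5, so RP ≈ 36.283.
Area = ½·PQ·QR·sin Q ≈ 774.51.
Circumradius = RP/(2 sin Q) ≈ 68.316.

68.316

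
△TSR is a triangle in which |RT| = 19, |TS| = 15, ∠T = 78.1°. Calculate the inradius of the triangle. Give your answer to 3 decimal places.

5.012

By the law of cosines, |SR|² = |RT|² + |TS|² − 2·|RT|·|TS|·cos T = 468.46, so |SR| ≈ 21.644.
Area = ½·|RT|·|TS|·sin T ≈ 139.44.
Semiperimeter s = (21.644+19+15)/2 = 27.822.
Inradius = area/s = 139.44/27.822 ≈ 5.0118.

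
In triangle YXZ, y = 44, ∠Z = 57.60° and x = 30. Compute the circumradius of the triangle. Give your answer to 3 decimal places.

R ≈ 22.326

By the law of cosines, z² = y² + x² − 2·y·x·cos Z = 1421.4, so z ≈ 37.702.
Area = ½·y·x·sin Z ≈ 557.26.
Circumradius = z/(2 sin Z) ≈ 22.326.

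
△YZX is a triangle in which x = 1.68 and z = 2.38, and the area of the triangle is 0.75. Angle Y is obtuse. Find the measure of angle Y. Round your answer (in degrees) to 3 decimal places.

∠Y ≈ 157.966°

From area = ½·z·x·sin Y, we get sin Y = 2·area/(z·x) ≈ 0.37515.
Taking the obtuse solution, ∠Y ≈ 157.97°.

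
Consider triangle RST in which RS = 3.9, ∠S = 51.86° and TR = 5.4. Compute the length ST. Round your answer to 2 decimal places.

Law of sines: sin T = RS·sin S/TR ≈ 0.56803.
Since TR ≥ RS, only the acute value applies: ∠T ≈ 34.61°.
Then ∠R = 180° − ∠S − ∠T ≈ 93.53°.
Law of sines gives ST = TR·sin R/sin S ≈ 6.8528.

6.85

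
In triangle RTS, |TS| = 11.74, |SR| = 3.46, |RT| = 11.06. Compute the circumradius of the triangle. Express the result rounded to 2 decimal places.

5.88

By the law of cosines, cos R = (|SR|² + |RT|² − |TS|²) / (2·|SR|·|RT|) ≈ -0.04615, so ∠R ≈ 92.65°.
Circumradius = |TS|/(2 sin R) ≈ 5.8763.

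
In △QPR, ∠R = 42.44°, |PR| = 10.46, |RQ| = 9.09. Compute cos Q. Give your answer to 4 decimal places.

By the law of cosines, |QP|² = |PR|² + |RQ|² − 2·|PR|·|RQ|·cos R = 51.703, so |QP| ≈ 7.1904.
Law of cosines again: cos Q = (|RQ|² + |QP|² − |PR|²)/(2·|RQ|·|QP|) ≈ 0.19063, so ∠Q ≈ 79.01°.

cos Q ≈ 0.1906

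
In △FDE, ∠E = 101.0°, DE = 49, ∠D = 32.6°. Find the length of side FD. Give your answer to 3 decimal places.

66.420

The third angle is ∠F = 180° − ∠D − ∠E = 46.40°.
Law of sines: FD = DE·sin E/sin F ≈ 66.42.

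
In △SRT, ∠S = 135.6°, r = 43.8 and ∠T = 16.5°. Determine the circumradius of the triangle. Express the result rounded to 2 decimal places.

The third angle is ∠R = 180° − ∠T − ∠S = 27.90°.
Law of sines: s = r·sin S/sin R ≈ 65.491.
Law of sines: t = r·sin T/sin R ≈ 26.585.
Circumradius = r/(2 sin R) ≈ 46.802.

46.80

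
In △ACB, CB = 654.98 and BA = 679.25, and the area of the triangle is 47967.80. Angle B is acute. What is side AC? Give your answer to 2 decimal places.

146.71

From area = ½·CB·BA·sin B, we get sin B = 2·area/(CB·BA) ≈ 0.21564.
Taking the acute solution, ∠B ≈ 0.217 rad.
Law of cosines then gives AC ≈ 146.71.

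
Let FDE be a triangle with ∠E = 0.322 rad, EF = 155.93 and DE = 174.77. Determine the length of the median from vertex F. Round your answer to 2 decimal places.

78.10

By the law of cosines, FD² = DE² + EF² − 2·DE·EF·cos E = 3156.2, so FD ≈ 56.18.
Median from F: ½√(2·EF² + 2·FD² − DE²) ≈ 78.096.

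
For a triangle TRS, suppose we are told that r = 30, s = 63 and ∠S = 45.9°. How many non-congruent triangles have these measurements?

1

r·sin S = 30·sin(45.9°) ≈ 21.54.
Since s ≥ r, exactly one triangle exists.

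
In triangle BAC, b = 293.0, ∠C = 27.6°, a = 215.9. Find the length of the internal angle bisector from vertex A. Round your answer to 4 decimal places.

t_A ≈ 177.5507

By the law of cosines, c² = b² + a² − 2·b·a·cos C = 20342, so c ≈ 142.62.
Law of cosines again: cos A = (c² + b² − a²)/(2·c·b) ≈ 0.71284, so ∠A ≈ 44.53°.
The bisector from A has length 2·c·b·cos(∠A/2)/(c+b) ≈ 177.55.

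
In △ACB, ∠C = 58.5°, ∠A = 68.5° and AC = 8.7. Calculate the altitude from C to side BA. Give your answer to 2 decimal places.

h_C ≈ 8.09

The third angle is ∠B = 180° − ∠A − ∠C = 53.00°.
Law of sines: CB = AC·sin A/sin B ≈ 10.136.
Law of sines: BA = AC·sin C/sin B ≈ 9.2883.
Area = ½·AC·CB·sin C ≈ 37.593.
The altitude from C has length 2·area/BA ≈ 8.0946.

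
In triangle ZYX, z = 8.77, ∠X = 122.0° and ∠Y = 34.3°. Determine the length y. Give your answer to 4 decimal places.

12.2954

The third angle is ∠Z = 180° − ∠Y − ∠X = 23.70°.
Law of sines: y = z·sin Y/sin Z ≈ 12.295.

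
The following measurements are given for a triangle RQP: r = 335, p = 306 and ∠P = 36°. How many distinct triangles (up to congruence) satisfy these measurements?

2

r·sin P = 335·sin(36°) ≈ 196.9.
Since r sin P < p < r (196.9 < 306 < 335), two triangles exist.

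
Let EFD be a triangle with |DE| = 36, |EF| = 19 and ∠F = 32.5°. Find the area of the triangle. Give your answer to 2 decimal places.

area ≈ 258.01

Law of sines: sin D = |EF|·sin F/|DE| ≈ 0.28357.
Since |DE| ≥ |EF|, only the acute value applies: ∠D ≈ 16.47°.
Then ∠E = 180° − ∠F − ∠D ≈ 131.03°.
Law of sines gives |FD| = |DE|·sin E/sin F ≈ 50.547.
Area = ½·|DE|·|EF|·sin E ≈ 258.01.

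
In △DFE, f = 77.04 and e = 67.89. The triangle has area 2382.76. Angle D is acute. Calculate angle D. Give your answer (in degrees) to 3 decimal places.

From area = ½·f·e·sin D, we get sin D = 2·area/(f·e) ≈ 0.91115.
Taking the acute solution, ∠D ≈ 65.66°.

65.664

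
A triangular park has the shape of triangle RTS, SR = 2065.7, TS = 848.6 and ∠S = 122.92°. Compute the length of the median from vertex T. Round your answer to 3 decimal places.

By the law of cosines, RT² = TS² + SR² − 2·TS·SR·cos S = 6.8926e+06, so RT ≈ 2625.4.
Median from T: ½√(2·RT² + 2·TS² − SR²) ≈ 1655.2.

m_T ≈ 1655.166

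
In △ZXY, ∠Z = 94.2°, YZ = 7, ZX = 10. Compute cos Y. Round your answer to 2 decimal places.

By the law of cosines, XY² = YZ² + ZX² − 2·YZ·ZX·cos Z = 159.25, so XY ≈ 12.62.
Law of cosines again: cos Y = (XY² + YZ² − ZX²)/(2·XY·YZ) ≈ 0.61273, so ∠Y ≈ 52.21°.

cos Y ≈ 0.61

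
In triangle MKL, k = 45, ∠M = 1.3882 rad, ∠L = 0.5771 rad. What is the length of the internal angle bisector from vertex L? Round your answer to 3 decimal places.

The third angle is ∠K = π − ∠L − ∠M = 1.1763 rad.
Law of sines: m = k·sin M/sin K ≈ 47.934.
Law of sines: l = k·sin L/sin K ≈ 26.595.
The bisector from L has length 2·m·k·cos(∠L/2)/(m+k) ≈ 44.501.

44.501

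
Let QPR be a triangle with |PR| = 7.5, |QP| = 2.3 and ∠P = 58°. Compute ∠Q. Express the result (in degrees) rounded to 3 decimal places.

∠Q ≈ 104.749°

By the law of cosines, |RQ|² = |QP|² + |PR|² − 2·|QP|·|PR|·cos P = 43.258, so |RQ| ≈ 6.5771.
Law of cosines again: cos Q = (|RQ|² + |QP|² − |PR|²)/(2·|RQ|·|QP|) ≈ -0.25458, so ∠Q ≈ 104.75°.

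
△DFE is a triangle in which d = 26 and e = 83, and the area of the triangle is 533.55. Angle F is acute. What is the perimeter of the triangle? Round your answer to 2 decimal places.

From area = ½·e·d·sin F, we get sin F = 2·area/(e·d) ≈ 0.49449.
Taking the acute solution, ∠F ≈ 29.64°.
Law of cosines then gives f ≈ 61.754.
Perimeter = 26 + 61.754 + 83 = 170.75.

170.75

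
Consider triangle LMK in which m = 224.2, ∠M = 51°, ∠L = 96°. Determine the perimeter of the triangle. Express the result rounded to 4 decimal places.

668.2348

The third angle is ∠K = 180° − ∠L − ∠M = 33.00°.
Law of sines: l = m·sin L/sin M ≈ 286.91.
Law of sines: k = m·sin K/sin M ≈ 157.12.
Semiperimeter s = (286.91+224.2+157.12)/2 = 334.12.
Perimeter = 286.91 + 224.2 + 157.12 = 668.23.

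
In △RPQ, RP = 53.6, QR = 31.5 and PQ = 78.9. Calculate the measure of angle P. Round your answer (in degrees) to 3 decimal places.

16.592

By the law of cosines, cos P = (RP² + PQ² − QR²) / (2·RP·PQ) ≈ 0.95836, so ∠P ≈ 16.59°.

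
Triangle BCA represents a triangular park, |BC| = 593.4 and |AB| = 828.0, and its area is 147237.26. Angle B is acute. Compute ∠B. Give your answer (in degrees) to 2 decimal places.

∠B ≈ 36.82°

From area = ½·|AB|·|BC|·sin B, we get sin B = 2·area/(|AB|·|BC|) ≈ 0.59934.
Taking the acute solution, ∠B ≈ 36.82°.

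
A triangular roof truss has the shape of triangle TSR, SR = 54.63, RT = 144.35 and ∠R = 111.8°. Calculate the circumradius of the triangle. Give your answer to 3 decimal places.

By the law of cosines, TS² = SR² + RT² − 2·SR·RT·cos R = 29678, so TS ≈ 172.27.
Area = ½·SR·RT·sin R ≈ 3660.9.
Circumradius = TS/(2 sin R) ≈ 92.772.

92.772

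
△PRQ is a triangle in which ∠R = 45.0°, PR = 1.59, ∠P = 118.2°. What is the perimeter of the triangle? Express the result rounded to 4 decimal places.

The third angle is ∠Q = 180° − ∠P − ∠R = 16.80°.
Law of sines: RQ = PR·sin P/sin Q ≈ 4.8482.
Law of sines: QP = PR·sin R/sin Q ≈ 3.8899.
Semiperimeter s = (4.8482+3.8899+1.59)/2 = 5.164.
Perimeter = 4.8482 + 3.8899 + 1.59 = 10.328.

10.3280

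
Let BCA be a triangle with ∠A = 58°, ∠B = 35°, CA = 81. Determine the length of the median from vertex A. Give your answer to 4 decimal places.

98.1782

The third angle is ∠C = 180° − ∠A − ∠B = 87.00°.
Law of sines: AB = CA·sin C/sin B ≈ 141.03.
Law of sines: BC = CA·sin A/sin B ≈ 119.76.
Median from A: ½√(2·CA² + 2·AB² − BC²) ≈ 98.178.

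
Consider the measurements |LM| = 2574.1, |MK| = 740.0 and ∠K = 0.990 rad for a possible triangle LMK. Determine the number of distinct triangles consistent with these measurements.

1

|MK|·sin K = 740.0·sin(0.990 rad) ≈ 618.7.
Since |LM| ≥ |MK|, exactly one triangle exists.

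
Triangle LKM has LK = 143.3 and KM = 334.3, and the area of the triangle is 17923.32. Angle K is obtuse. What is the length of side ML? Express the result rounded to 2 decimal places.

442.55

From area = ½·LK·KM·sin K, we get sin K = 2·area/(LK·KM) ≈ 0.74828.
Taking the obtuse solution, ∠K ≈ 2.2961 rad.
Law of cosines then gives ML ≈ 442.55.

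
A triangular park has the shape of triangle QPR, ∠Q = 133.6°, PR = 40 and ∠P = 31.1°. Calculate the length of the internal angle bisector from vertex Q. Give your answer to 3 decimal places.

7.601

The third angle is ∠R = 180° − ∠Q − ∠P = 15.30°.
Law of sines: RQ = PR·sin P/sin Q ≈ 28.531.
Law of sines: QP = PR·sin R/sin Q ≈ 14.575.
The bisector from Q has length 2·RQ·QP·cos(∠Q/2)/(RQ+QP) ≈ 7.6007.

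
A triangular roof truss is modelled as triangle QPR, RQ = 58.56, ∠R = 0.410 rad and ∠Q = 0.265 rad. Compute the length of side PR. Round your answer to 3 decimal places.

The third angle is ∠P = π − ∠R − ∠Q = 2.467 rad.
Law of sines: PR = RQ·sin Q/sin P ≈ 24.544.

24.544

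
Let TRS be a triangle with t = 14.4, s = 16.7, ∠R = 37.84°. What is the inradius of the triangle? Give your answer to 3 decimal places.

3.562

By the law of cosines, r² = s² + t² − 2·s·t·cos R = 106.42, so r ≈ 10.316.
Area = ½·s·t·sin R ≈ 73.762.
Semiperimeter p = (14.4+10.316+16.7)/2 = 20.708.
Inradius = area/p = 73.762/20.708 ≈ 3.562.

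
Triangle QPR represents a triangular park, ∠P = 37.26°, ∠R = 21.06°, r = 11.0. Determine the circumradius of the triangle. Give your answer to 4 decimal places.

15.3056

The third angle is ∠Q = 180° − ∠P − ∠R = 121.68°.
Law of sines: q = r·sin Q/sin R ≈ 26.05.
Law of sines: p = r·sin P/sin R ≈ 18.533.
Circumradius = r/(2 sin R) ≈ 15.306.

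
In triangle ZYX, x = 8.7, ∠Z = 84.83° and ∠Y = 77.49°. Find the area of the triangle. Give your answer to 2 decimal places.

121.16

The third angle is ∠X = 180° − ∠Z − ∠Y = 17.68°.
Law of sines: z = x·sin Z/sin X ≈ 28.53.
Law of sines: y = x·sin Y/sin X ≈ 27.967.
Area = ½·x·z·sin Y ≈ 121.16.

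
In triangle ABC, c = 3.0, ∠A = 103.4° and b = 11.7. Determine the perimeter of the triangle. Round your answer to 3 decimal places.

perimeter ≈ 27.434

By the law of cosines, a² = b² + c² − 2·b·c·cos A = 162.16, so a ≈ 12.734.
Semiperimeter s = (12.734+11.7+3)/2 = 13.717.
Perimeter = 12.734 + 11.7 + 3 = 27.434.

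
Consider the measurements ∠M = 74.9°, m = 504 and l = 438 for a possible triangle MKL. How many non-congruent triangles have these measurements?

l·sin M = 438·sin(74.9°) ≈ 422.9.
Since m ≥ l, exactly one triangle exists.

1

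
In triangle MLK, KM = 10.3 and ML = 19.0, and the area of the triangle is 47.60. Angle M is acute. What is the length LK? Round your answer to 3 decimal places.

11.186

From area = ½·KM·ML·sin M, we get sin M = 2·area/(KM·ML) ≈ 0.48646.
Taking the acute solution, ∠M ≈ 29.11°.
Law of cosines then gives LK ≈ 11.186.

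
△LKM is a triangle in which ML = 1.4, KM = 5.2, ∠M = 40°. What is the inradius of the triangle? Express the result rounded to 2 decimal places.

0.43

By the law of cosines, LK² = KM² + ML² − 2·KM·ML·cos M = 17.846, so LK ≈ 4.2245.
Area = ½·KM·ML·sin M ≈ 2.3397.
Semiperimeter s = (5.2+1.4+4.2245)/2 = 5.4122.
Inradius = area/s = 2.3397/5.4122 ≈ 0.43231.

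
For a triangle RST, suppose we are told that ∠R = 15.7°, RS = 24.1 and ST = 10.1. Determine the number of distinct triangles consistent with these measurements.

RS·sin R = 24.1·sin(15.7°) ≈ 6.521.
Since RS sin R < ST < RS (6.521 < 10.1 < 24.1), two triangles exist.

2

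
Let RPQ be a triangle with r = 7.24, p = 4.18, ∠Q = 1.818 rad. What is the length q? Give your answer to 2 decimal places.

9.20

By the law of cosines, q² = r² + p² − 2·r·p·cos Q = 84.7, so q ≈ 9.2033.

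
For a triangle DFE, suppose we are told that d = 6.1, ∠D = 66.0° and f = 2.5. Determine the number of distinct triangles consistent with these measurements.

f·sin D = 2.5·sin(66.0°) ≈ 2.284.
Since d ≥ f, exactly one triangle exists.

1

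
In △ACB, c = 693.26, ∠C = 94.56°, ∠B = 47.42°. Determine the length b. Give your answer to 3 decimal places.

The third angle is ∠A = 180° − ∠C − ∠B = 38.02°.
Law of sines: b = c·sin B/sin C ≈ 512.09.

512.091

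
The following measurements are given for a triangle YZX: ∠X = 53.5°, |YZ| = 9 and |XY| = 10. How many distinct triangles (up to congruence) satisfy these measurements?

2

|XY|·sin X = 10·sin(53.5°) ≈ 8.039.
Since |XY| sin X < |YZ| < |XY| (8.039 < 9 < 10), two triangles exist.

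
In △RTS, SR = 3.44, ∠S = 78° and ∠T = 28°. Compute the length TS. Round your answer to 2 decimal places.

7.04

The third angle is ∠R = 180° − ∠T − ∠S = 74.00°.
Law of sines: TS = SR·sin R/sin T ≈ 7.0435.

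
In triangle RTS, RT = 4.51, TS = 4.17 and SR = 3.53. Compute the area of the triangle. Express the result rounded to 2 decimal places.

6.97

Semiperimeter s = (4.17 + 3.53 + 4.51)/2 = 6.105.
Heron's formula: area = √(6.105·1.935·2.575·1.595) ≈ 6.9655.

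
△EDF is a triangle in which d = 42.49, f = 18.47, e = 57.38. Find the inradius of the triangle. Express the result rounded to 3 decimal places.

r ≈ 4.532

Semiperimeter s = (57.38 + 42.49 + 18.47)/2 = 59.17.
Heron's formula: area = √(59.17·1.79·16.68·40.7) ≈ 268.15.
Inradius = area/s = 268.15/59.17 ≈ 4.5318.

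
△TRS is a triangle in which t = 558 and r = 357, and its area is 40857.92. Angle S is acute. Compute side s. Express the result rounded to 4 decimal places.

From area = ½·t·r·sin S, we get sin S = 2·area/(t·r) ≈ 0.41021.
Taking the acute solution, ∠S ≈ 0.423 rad.
Law of cosines then gives s ≈ 274.71.

274.7078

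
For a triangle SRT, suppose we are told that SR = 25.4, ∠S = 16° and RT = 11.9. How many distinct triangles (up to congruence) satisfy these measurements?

2

SR·sin S = 25.4·sin(16°) ≈ 7.001.
Since SR sin S < RT < SR (7.001 < 11.9 < 25.4), two triangles exist.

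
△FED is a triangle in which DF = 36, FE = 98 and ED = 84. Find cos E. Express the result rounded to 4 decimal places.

By the law of cosines, cos E = (FE² + ED² − DF²) / (2·FE·ED) ≈ 0.93319, so ∠E ≈ 21.06°.

cos E ≈ 0.9332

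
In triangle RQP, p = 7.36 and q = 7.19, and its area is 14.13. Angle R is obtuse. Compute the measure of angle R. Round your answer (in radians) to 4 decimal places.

2.5782

From area = ½·q·p·sin R, we get sin R = 2·area/(q·p) ≈ 0.53403.
Taking the obtuse solution, ∠R ≈ 2.5782 rad.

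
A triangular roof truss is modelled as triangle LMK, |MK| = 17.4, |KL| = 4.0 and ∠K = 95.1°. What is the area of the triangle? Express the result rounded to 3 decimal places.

34.662

Area = ½·|MK|·|KL|·sin K ≈ 34.662.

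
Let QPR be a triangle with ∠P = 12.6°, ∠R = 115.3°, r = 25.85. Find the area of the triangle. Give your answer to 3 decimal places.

area ≈ 63.613

The third angle is ∠Q = 180° − ∠P − ∠R = 52.10°.
Law of sines: q = r·sin Q/sin R ≈ 22.562.
Law of sines: p = r·sin P/sin R ≈ 6.2373.
Area = ½·r·q·sin P ≈ 63.613.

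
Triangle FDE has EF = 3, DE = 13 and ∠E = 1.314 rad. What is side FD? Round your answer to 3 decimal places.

12.577

By the law of cosines, FD² = DE² + EF² − 2·DE·EF·cos E = 158.19, so FD ≈ 12.577.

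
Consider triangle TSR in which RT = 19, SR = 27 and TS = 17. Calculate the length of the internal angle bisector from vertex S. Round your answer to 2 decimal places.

By the law of cosines, cos S = (TS² + SR² − RT²) / (2·TS·SR) ≈ 0.71569, so ∠S ≈ 44.30°.
The bisector from S has length 2·TS·SR·cos(∠S/2)/(TS+SR) ≈ 19.324.

t_S ≈ 19.32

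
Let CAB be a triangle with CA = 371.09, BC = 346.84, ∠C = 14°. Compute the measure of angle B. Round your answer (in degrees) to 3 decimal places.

∠B ≈ 98.381°

By the law of cosines, AB² = BC² + CA² − 2·BC·CA·cos C = 8234.5, so AB ≈ 90.744.
Law of cosines again: cos B = (AB² + BC² − CA²)/(2·AB·BC) ≈ -0.14576, so ∠B ≈ 98.38°.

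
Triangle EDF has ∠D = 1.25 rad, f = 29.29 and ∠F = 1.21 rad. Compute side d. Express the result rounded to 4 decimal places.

29.7085

The third angle is ∠E = π − ∠D − ∠F = 0.682 rad.
Law of sines: d = f·sin D/sin F ≈ 29.709.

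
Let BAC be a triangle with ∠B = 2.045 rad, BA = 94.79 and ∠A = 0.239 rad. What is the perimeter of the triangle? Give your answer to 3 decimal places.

The third angle is ∠C = π − ∠B − ∠A = 0.858 rad.
Law of sines: AC = BA·sin B/sin C ≈ 111.51.
Law of sines: CB = BA·sin A/sin C ≈ 29.672.
Semiperimeter s = (111.51+29.672+94.79)/2 = 117.99.
Perimeter = 111.51 + 29.672 + 94.79 = 235.97.

235.970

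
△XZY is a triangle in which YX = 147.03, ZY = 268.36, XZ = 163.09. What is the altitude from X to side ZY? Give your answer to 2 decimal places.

Semiperimeter s = (268.36 + 147.03 + 163.09)/2 = 289.24.
Heron's formula: area = √(289.24·20.88·142.21·126.15) ≈ 10409.
The altitude from X has length 2·area/ZY ≈ 77.574.

77.57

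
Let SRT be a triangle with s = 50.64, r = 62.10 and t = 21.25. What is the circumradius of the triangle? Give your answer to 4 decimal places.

33.7279

By the law of cosines, cos S = (r² + t² − s²) / (2·r·t) ≈ 0.66063, so ∠S ≈ 48.65°.
Circumradius = s/(2 sin S) ≈ 33.728.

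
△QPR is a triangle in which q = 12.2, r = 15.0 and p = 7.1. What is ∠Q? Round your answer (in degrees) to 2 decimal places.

By the law of cosines, cos Q = (p² + r² − q²) / (2·p·r) ≈ 0.59423, so ∠Q ≈ 53.54°.

53.54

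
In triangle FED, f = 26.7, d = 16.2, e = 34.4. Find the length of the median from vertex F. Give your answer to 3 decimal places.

m_F ≈ 23.338

Median from F: ½√(2·e² + 2·d² − f²) ≈ 23.338.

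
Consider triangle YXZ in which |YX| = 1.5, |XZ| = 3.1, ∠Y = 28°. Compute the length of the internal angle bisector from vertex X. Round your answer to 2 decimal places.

t_X ≈ 0.71

Law of sines: sin Z = |YX|·sin Y/|XZ| ≈ 0.22716.
Since |XZ| ≥ |YX|, only the acute value applies: ∠Z ≈ 13.13°.
Then ∠X = 180° − ∠Y − ∠Z ≈ 138.87°.
Law of sines gives |ZY| = |XZ|·sin X/sin Y ≈ 4.3434.
The bisector from X has length 2·|YX|·|XZ|·cos(∠X/2)/(|YX|+|XZ|) ≈ 0.71018.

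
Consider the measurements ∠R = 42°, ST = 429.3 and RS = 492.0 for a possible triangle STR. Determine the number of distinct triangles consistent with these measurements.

RS·sin R = 492.0·sin(42°) ≈ 329.2.
Since RS sin R < ST < RS (329.2 < 429.3 < 492.0), two triangles exist.

2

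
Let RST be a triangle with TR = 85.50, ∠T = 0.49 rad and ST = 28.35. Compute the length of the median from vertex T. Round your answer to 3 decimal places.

m_T ≈ 55.658

By the law of cosines, RS² = ST² + TR² − 2·ST·TR·cos T = 3836.6, so RS ≈ 61.94.
Median from T: ½√(2·ST² + 2·TR² − RS²) ≈ 55.658.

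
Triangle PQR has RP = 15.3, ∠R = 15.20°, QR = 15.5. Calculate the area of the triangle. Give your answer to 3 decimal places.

31.089

Area = ½·QR·RP·sin R ≈ 31.089.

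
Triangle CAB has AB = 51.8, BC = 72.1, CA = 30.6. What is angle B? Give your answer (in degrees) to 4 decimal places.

21.5944

By the law of cosines, cos B = (AB² + BC² − CA²) / (2·AB·BC) ≈ 0.92981, so ∠B ≈ 21.59°.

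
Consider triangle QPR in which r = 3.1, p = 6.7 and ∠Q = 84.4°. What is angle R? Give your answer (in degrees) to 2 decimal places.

∠R ≈ 25.75°

By the law of cosines, q² = p² + r² − 2·p·r·cos Q = 50.446, so q ≈ 7.1026.
Law of cosines again: cos R = (q² + p² − r²)/(2·q·p) ≈ 0.90073, so ∠R ≈ 25.75°.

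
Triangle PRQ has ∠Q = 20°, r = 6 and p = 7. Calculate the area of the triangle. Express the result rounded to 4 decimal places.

area ≈ 7.1824

Area = ½·p·r·sin Q ≈ 7.1824.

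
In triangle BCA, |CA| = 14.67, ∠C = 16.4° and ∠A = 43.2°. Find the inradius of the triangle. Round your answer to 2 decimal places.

r ≈ 1.55

The third angle is ∠B = 180° − ∠C − ∠A = 120.40°.
Law of sines: |AB| = |CA|·sin C/sin B ≈ 4.8022.
Law of sines: |BC| = |CA|·sin A/sin B ≈ 11.643.
Area = ½·|CA|·|AB|·sin A ≈ 24.112.
Semiperimeter s = (14.67+4.8022+11.643)/2 = 15.558.
Inradius = area/s = 24.112/15.558 ≈ 1.5499.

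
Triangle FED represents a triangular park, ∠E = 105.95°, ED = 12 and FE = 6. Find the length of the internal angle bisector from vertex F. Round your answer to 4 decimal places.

t_F ≈ 7.7050

By the law of cosines, DF² = FE² + ED² − 2·FE·ED·cos E = 219.57, so DF ≈ 14.818.
Law of cosines again: cos F = (DF² + FE² − ED²)/(2·DF·FE) ≈ 0.62745, so ∠F ≈ 51.14°.
The bisector from F has length 2·DF·FE·cos(∠F/2)/(DF+FE) ≈ 7.705.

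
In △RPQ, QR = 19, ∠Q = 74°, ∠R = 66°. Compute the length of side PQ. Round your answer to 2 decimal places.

27.00

The third angle is ∠P = 180° − ∠Q − ∠R = 40.00°.
Law of sines: PQ = QR·sin R/sin P ≈ 27.003.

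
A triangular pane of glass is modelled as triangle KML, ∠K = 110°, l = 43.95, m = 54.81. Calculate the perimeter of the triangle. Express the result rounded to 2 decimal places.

perimeter ≈ 179.90

By the law of cosines, k² = m² + l² − 2·m·l·cos K = 6583.5, so k ≈ 81.139.
Semiperimeter s = (81.139+54.81+43.95)/2 = 89.949.
Perimeter = 81.139 + 54.81 + 43.95 = 179.9.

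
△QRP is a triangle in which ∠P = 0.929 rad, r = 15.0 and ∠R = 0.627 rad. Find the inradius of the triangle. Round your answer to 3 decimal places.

The third angle is ∠Q = π − ∠R − ∠P = 1.586 rad.
Law of sines: q = r·sin Q/sin R ≈ 25.563.
Law of sines: p = r·sin P/sin R ≈ 20.479.
Area = ½·r·q·sin P ≈ 153.57.
Semiperimeter s = (25.563+15+20.479)/2 = 30.521.
Inradius = area/s = 153.57/30.521 ≈ 5.0318.

5.032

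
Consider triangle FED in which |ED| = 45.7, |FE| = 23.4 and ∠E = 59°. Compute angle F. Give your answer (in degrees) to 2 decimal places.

∠F ≈ 90.20°

By the law of cosines, |DF|² = |FE|² + |ED|² − 2·|FE|·|ED|·cos E = 1534.5, so |DF| ≈ 39.173.
Law of cosines again: cos F = (|DF|² + |FE|² − |ED|²)/(2·|DF|·|FE|) ≈ -0.00350, so ∠F ≈ 90.20°.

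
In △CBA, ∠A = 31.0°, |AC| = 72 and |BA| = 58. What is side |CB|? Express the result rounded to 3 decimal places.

37.268

By the law of cosines, |CB|² = |BA|² + |AC|² − 2·|BA|·|AC|·cos A = 1388.9, so |CB| ≈ 37.268.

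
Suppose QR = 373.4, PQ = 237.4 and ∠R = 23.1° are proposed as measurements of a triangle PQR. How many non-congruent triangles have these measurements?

2

QR·sin R = 373.4·sin(23.1°) ≈ 146.5.
Since QR sin R < PQ < QR (146.5 < 237.4 < 373.4), two triangles exist.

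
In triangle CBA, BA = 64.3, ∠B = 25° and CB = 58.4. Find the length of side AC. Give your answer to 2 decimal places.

27.17

By the law of cosines, AC² = CB² + BA² − 2·CB·BA·cos B = 738.46, so AC ≈ 27.175.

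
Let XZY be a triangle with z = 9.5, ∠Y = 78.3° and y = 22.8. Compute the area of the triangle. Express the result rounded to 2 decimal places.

area ≈ 105.78

Law of sines: sin Z = z·sin Y/y ≈ 0.40801.
Since y ≥ z, only the acute value applies: ∠Z ≈ 24.08°.
Then ∠X = 180° − ∠Y − ∠Z ≈ 77.62°.
Law of sines gives x = y·sin X/sin Y ≈ 22.742.
Area = ½·y·z·sin X ≈ 105.78.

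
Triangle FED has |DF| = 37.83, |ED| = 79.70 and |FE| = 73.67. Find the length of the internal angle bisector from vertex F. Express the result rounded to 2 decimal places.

By the law of cosines, cos F = (|DF|² + |FE|² − |ED|²) / (2·|DF|·|FE|) ≈ 0.09083, so ∠F ≈ 84.79°.
The bisector from F has length 2·|DF|·|FE|·cos(∠F/2)/(|DF|+|FE|) ≈ 36.919.

t_F ≈ 36.92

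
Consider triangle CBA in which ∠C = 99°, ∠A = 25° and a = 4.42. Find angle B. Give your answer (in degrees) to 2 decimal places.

∠B ≈ 56.00°

The third angle is ∠B = 180° − ∠A − ∠C = 56.00°.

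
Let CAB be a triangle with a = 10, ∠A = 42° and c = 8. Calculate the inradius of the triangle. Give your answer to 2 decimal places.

r ≈ 2.38

Law of sines: sin C = c·sin A/a ≈ 0.53530.
Since a ≥ c, only the acute value applies: ∠C ≈ 32.36°.
Then ∠B = 180° − ∠A − ∠C ≈ 105.64°.
Law of sines gives b = a·sin B/sin A ≈ 14.392.
Area = ½·a·c·sin B ≈ 38.52.
Semiperimeter s = (8+10+14.392)/2 = 16.196.
Inradius = area/s = 38.52/16.196 ≈ 2.3784.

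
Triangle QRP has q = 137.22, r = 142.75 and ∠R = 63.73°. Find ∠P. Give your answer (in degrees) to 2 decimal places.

∠P ≈ 56.73°

Law of sines: sin Q = q·sin R/r ≈ 0.86198.
Since r ≥ q, only the acute value applies: ∠Q ≈ 59.54°.
Then ∠P = 180° − ∠R − ∠Q ≈ 56.73°.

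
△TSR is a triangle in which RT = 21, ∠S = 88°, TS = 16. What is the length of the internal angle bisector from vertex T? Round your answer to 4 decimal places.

16.9325

Law of sines: sin R = TS·sin S/RT ≈ 0.76144.
Since RT ≥ TS, only the acute value applies: ∠R ≈ 49.59°.
Then ∠T = 180° − ∠S − ∠R ≈ 42.41°.
Law of sines gives SR = RT·sin T/sin S ≈ 14.171.
The bisector from T has length 2·RT·TS·cos(∠T/2)/(RT+TS) ≈ 16.933.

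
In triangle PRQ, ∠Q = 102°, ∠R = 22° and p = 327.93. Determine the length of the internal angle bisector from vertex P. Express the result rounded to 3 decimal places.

The third angle is ∠P = 180° − ∠R − ∠Q = 56.00°.
Law of sines: r = p·sin R/sin P ≈ 148.18.
Law of sines: q = p·sin Q/sin P ≈ 386.91.
The bisector from P has length 2·r·q·cos(∠P/2)/(r+q) ≈ 189.21.

t_P ≈ 189.205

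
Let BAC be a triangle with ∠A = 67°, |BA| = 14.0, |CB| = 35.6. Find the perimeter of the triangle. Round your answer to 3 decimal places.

perimeter ≈ 88.256

Law of sines: sin C = |BA|·sin A/|CB| ≈ 0.36200.
Since |CB| ≥ |BA|, only the acute value applies: ∠C ≈ 21.22°.
Then ∠B = 180° − ∠A − ∠C ≈ 91.78°.
Law of sines gives |AC| = |CB|·sin B/sin A ≈ 38.656.
Semiperimeter s = (38.656+35.6+14)/2 = 44.128.
Perimeter = 38.656 + 35.6 + 14 = 88.256.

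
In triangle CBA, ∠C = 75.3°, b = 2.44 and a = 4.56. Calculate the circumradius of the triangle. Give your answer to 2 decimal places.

By the law of cosines, c² = b² + a² − 2·b·a·cos C = 21.1, so c ≈ 4.5935.
Area = ½·b·a·sin C ≈ 5.3811.
Circumradius = c/(2 sin C) ≈ 2.3745.

2.37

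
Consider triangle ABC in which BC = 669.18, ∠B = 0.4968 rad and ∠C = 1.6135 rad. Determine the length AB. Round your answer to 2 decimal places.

779.25

The third angle is ∠A = π − ∠B − ∠C = 1.0313 rad.
Law of sines: AB = BC·sin C/sin A ≈ 779.25.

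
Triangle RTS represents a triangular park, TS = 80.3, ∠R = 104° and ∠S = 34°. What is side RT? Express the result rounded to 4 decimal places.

46.2778

The third angle is ∠T = 180° − ∠S − ∠R = 42.00°.
Law of sines: RT = TS·sin S/sin R ≈ 46.278.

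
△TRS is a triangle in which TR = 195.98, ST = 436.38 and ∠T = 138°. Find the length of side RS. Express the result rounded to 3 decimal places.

596.612

By the law of cosines, RS² = ST² + TR² − 2·ST·TR·cos T = 3.5595e+05, so RS ≈ 596.61.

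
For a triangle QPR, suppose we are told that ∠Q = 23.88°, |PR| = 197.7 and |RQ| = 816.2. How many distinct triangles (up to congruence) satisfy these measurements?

|RQ|·sin Q = 816.2·sin(23.88°) ≈ 330.4.
Since |PR| = 197.7 < 330.4 = |RQ| sin Q, no triangle exists.

0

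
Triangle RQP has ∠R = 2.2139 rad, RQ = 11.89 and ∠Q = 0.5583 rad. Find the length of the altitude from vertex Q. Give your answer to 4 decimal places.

h_Q ≈ 9.5148

The third angle is ∠P = π − ∠R − ∠Q = 0.3694 rad.
Law of sines: QP = RQ·sin R/sin P ≈ 26.353.
Law of sines: PR = RQ·sin Q/sin P ≈ 17.445.
Area = ½·RQ·QP·sin Q ≈ 82.995.
The altitude from Q has length 2·area/PR ≈ 9.5148.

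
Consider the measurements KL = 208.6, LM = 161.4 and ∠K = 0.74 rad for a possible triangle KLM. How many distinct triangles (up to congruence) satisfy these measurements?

KL·sin K = 208.6·sin(0.74 rad) ≈ 140.7.
Since KL sin K < LM < KL (140.7 < 161.4 < 208.6), two triangles exist.

2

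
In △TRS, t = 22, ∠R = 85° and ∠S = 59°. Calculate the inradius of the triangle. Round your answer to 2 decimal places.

7.70

The third angle is ∠T = 180° − ∠R − ∠S = 36.00°.
Law of sines: r = t·sin R/sin T ≈ 37.286.
Law of sines: s = t·sin S/sin T ≈ 32.083.
Area = ½·t·r·sin S ≈ 351.57.
Semiperimeter p = (22+37.286+32.083)/2 = 45.684.
Inradius = area/p = 351.57/45.684 ≈ 7.6955.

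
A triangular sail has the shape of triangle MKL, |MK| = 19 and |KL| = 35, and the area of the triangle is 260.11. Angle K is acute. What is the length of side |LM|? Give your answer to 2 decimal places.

27.52

From area = ½·|MK|·|KL|·sin K, we get sin K = 2·area/(|MK|·|KL|) ≈ 0.78229.
Taking the acute solution, ∠K ≈ 51.47°.
Law of cosines then gives |LM| ≈ 27.523.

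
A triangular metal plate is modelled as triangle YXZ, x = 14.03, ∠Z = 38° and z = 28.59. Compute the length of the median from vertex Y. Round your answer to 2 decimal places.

11.84

Law of sines: sin X = x·sin Z/z ≈ 0.30212.
Since z ≥ x, only the acute value applies: ∠X ≈ 17.59°.
Then ∠Y = 180° − ∠Z − ∠X ≈ 124.41°.
Law of sines gives y = z·sin Y/sin Z ≈ 38.31.
Median from Y: ½√(2·x² + 2·z² − y²) ≈ 11.841.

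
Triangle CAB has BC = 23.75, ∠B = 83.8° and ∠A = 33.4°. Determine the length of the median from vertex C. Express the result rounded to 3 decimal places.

The third angle is ∠C = 180° − ∠A − ∠B = 62.80°.
Law of sines: AB = BC·sin C/sin A ≈ 38.373.
Law of sines: CA = BC·sin B/sin A ≈ 42.892.
Median from C: ½√(2·BC² + 2·CA² − AB²) ≈ 28.875.

28.875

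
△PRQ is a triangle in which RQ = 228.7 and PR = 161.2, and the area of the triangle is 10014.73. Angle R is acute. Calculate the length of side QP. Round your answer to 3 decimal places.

128.013

From area = ½·PR·RQ·sin R, we get sin R = 2·area/(PR·RQ) ≈ 0.54330.
Taking the acute solution, ∠R ≈ 32.91°.
Law of cosines then gives QP ≈ 128.01.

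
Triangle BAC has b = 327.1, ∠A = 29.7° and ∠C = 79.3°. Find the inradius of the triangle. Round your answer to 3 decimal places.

The third angle is ∠B = 180° − ∠A − ∠C = 71.00°.
Law of sines: a = b·sin A/sin B ≈ 171.4.
Law of sines: c = b·sin C/sin B ≈ 339.93.
Area = ½·b·a·sin C ≈ 27546.
Semiperimeter s = (327.1+171.4+339.93)/2 = 419.22.
Inradius = area/s = 27546/419.22 ≈ 65.707.

r ≈ 65.707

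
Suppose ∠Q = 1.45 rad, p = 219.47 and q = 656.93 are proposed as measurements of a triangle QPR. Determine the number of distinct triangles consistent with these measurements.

1

p·sin Q = 219.47·sin(1.45 rad) ≈ 217.9.
Since q ≥ p, exactly one triangle exists.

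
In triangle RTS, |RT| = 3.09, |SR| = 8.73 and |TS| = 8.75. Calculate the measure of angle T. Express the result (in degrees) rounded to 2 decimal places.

∠T ≈ 79.45°

By the law of cosines, cos T = (|RT|² + |TS|² − |SR|²) / (2·|RT|·|TS|) ≈ 0.18304, so ∠T ≈ 79.45°.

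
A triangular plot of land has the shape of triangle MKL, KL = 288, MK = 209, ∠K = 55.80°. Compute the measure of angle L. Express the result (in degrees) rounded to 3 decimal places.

By the law of cosines, LM² = MK² + KL² − 2·MK·KL·cos K = 58959, so LM ≈ 242.82.
Law of cosines again: cos L = (KL² + LM² − MK²)/(2·KL·LM) ≈ 0.70228, so ∠L ≈ 45.39°.

∠L ≈ 45.390°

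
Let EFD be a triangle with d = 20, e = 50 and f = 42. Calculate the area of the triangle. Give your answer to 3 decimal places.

area ≈ 411.514

Semiperimeter s = (50 + 42 + 20)/2 = 56.
Heron's formula: area = √(56·6·14·36) ≈ 411.51.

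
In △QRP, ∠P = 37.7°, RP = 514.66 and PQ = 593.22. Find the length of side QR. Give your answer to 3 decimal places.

By the law of cosines, QR² = RP² + PQ² − 2·RP·PQ·cos P = 1.3365e+05, so QR ≈ 365.59.

365.586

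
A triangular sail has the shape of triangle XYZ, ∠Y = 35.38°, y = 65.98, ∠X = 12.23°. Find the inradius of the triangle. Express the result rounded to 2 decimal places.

r ≈ 6.75

The third angle is ∠Z = 180° − ∠X − ∠Y = 132.39°.
Law of sines: x = y·sin X/sin Y ≈ 24.14.
Law of sines: z = y·sin Z/sin Y ≈ 84.165.
Area = ½·y·x·sin Z ≈ 588.18.
Semiperimeter s = (24.14+65.98+84.165)/2 = 87.142.
Inradius = area/s = 588.18/87.142 ≈ 6.7497.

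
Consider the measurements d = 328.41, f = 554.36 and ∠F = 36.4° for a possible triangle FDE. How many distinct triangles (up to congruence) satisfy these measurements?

d·sin F = 328.41·sin(36.4°) ≈ 194.9.
Since f ≥ d, exactly one triangle exists.

1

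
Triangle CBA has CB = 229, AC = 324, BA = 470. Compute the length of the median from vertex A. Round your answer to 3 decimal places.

387.076

Median from A: ½√(2·BA² + 2·AC² − CB²) ≈ 387.08.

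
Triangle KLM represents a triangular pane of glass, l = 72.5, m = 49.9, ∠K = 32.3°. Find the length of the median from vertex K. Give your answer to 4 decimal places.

By the law of cosines, k² = l² + m² − 2·l·m·cos K = 1630.4, so k ≈ 40.378.
Median from K: ½√(2·l² + 2·m² − k²) ≈ 58.869.

m_K ≈ 58.8688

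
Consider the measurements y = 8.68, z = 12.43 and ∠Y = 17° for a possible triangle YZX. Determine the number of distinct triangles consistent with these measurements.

2

z·sin Y = 12.43·sin(17°) ≈ 3.634.
Since z sin Y < y < z (3.634 < 8.68 < 12.43), two triangles exist.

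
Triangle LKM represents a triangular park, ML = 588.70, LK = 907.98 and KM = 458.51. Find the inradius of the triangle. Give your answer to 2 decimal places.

r ≈ 119.90

Semiperimeter s = (458.51 + 588.7 + 907.98)/2 = 977.6.
Heron's formula: area = √(977.6·519.09·388.89·69.615) ≈ 1.1721e+05.
Inradius = area/s = 1.1721e+05/977.6 ≈ 119.9.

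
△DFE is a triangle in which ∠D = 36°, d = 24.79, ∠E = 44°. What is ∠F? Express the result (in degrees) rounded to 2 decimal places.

100.00

The third angle is ∠F = 180° − ∠E − ∠D = 100.00°.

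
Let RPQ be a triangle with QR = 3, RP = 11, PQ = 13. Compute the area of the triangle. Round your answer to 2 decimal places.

Semiperimeter s = (13 + 3 + 11)/2 = 13.5.
Heron's formula: area = √(13.5·0.5·10.5·2.5) ≈ 13.311.

area ≈ 13.31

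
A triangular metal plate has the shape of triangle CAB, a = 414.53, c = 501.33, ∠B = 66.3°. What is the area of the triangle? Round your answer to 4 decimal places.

area ≈ 95144.8175

Area = ½·c·a·sin B ≈ 95145.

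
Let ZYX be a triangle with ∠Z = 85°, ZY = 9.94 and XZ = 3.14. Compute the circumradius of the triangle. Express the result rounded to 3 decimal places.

5.099

By the law of cosines, YX² = XZ² + ZY² − 2·XZ·ZY·cos Z = 103.22, so YX ≈ 10.16.
Area = ½·XZ·ZY·sin Z ≈ 15.546.
Circumradius = YX/(2 sin Z) ≈ 5.0993.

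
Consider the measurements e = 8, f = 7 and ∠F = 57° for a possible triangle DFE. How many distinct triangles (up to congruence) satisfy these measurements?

2

e·sin F = 8·sin(57°) ≈ 6.709.
Since e sin F < f < e (6.709 < 7 < 8), two triangles exist.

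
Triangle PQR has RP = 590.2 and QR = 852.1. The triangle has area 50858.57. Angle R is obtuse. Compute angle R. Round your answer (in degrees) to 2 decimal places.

∠R ≈ 168.33°

From area = ½·QR·RP·sin R, we get sin R = 2·area/(QR·RP) ≈ 0.20226.
Taking the obtuse solution, ∠R ≈ 168.33°.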